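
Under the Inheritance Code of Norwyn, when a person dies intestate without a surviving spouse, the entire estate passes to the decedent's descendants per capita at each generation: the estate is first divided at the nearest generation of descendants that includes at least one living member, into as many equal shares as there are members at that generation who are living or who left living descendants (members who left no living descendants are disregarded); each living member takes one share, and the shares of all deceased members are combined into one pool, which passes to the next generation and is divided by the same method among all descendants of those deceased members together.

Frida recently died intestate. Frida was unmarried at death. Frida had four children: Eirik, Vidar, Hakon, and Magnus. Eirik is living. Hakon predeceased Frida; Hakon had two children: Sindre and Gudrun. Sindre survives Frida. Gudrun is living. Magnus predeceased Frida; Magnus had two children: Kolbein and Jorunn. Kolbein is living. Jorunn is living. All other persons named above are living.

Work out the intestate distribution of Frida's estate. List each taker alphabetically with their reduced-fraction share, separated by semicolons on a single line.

There is no surviving spouse, so the entire estate passes to Frida's descendants per capita at each generation.
At generation 1 (Eirik, Vidar, Hakon, Magnus) there are 4 shares of (1)/4 = 1/4 each.
Living: Eirik and Vidar — each takes 1/4.
Deceased: Hakon and Magnus. Their combined 1/2 is pooled and carried to generation 2.
At generation 2 (Sindre, Gudrun, Kolbein, Jorunn) there are 4 shares of (1/2)/4 = 1/8 each.
Living: Sindre, Gudrun, Kolbein, and Jorunn — each takes 1/8.

Eirik 1/4; Gudrun 1/8; Jorunn 1/8; Kolbein 1/8; Sindre 1/8; Vidar 1/4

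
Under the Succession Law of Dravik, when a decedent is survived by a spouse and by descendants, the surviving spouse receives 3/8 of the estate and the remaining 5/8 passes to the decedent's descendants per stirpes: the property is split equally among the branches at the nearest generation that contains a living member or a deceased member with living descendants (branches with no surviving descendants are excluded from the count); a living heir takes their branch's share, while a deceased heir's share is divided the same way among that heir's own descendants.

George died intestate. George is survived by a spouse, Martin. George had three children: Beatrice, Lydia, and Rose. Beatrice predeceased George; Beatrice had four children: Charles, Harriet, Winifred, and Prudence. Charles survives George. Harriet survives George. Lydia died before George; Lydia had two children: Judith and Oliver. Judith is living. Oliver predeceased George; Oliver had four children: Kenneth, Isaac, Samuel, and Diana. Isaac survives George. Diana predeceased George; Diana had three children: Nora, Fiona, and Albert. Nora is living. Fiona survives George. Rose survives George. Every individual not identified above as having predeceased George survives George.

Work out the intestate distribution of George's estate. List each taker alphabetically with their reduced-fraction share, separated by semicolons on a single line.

Martin, as surviving spouse, takes 3/8.
The remaining 5/8 passes to George's descendants per stirpes.
The 5/8 is divided into 3 equal shares of 5/24 among Beatrice, Lydia, Rose.
Beatrice predeceased; the 5/24 allotted to Beatrice's branch passes to Beatrice's issue by representation.
The 5/24 is divided into 4 equal shares of 5/96 among Charles, Harriet, Winifred, Prudence.
Charles is living and takes 5/96.
Harriet is living and takes 5/96.
Winifred is living and takes 5/96.
Prudence is living and takes 5/96.
Lydia predeceased; the 5/24 allotted to Lydia's branch passes to Lydia's issue by representation.
The 5/24 is divided into 2 equal shares of 5/48 among Judith, Oliver.
Judith is living and takes 5/48.
Oliver predeceased; the 5/48 allotted to Oliver's branch passes to Oliver's issue by representation.
The 5/48 is divided into 4 equal shares of 5/192 among Kenneth, Isaac, Samuel, Diana.
Kenneth is living and takes 5/192.
Isaac is living and takes 5/192.
Samuel is living and takes 5/192.
Diana predeceased; the 5/192 allotted to Diana's branch passes to Diana's issue by representation.
The 5/192 is divided into 3 equal shares of 5/576 among Nora, Fiona, Albert.
Nora is living and takes 5/576.
Fiona is living and takes 5/576.
Albert is living and takes 5/576.
Rose is living and takes 5/24.

Albert 5/576; Charles 5/96; Fiona 5/576; Harriet 5/96; Isaac 5/192; Judith 5/48; Kenneth 5/192; Martin 3/8; Nora 5/576; Prudence 5/96; Rose 5/24; Samuel 5/192; Winifred 5/96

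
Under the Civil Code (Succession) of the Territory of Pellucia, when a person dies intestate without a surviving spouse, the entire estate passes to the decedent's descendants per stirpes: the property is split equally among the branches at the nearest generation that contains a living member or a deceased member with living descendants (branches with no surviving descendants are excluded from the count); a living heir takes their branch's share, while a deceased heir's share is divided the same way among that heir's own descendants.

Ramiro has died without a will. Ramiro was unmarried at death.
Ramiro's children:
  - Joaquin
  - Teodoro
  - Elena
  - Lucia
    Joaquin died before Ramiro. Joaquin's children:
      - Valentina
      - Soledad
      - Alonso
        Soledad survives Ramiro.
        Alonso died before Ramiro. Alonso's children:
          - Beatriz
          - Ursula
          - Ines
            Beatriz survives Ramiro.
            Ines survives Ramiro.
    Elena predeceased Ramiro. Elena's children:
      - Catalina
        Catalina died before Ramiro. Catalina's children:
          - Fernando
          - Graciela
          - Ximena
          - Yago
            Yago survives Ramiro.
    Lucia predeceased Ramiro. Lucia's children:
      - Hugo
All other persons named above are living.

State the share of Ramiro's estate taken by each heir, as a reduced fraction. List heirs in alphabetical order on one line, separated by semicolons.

There is no surviving spouse, so the entire estate passes to Ramiro's descendants per stirpes.
The estate is divided into 4 equal shares of 1/4 among Joaquin, Teodoro, Elena, Lucia.
Joaquin predeceased; the 1/4 allotted to Joaquin's branch passes to Joaquin's issue by representation.
The 1/4 is divided into 3 equal shares of 1/12 among Valentina, Soledad, Alonso.
Valentina is living and takes 1/12.
Soledad is living and takes 1/12.
Alonso predeceased; the 1/12 allotted to Alonso's branch passes to Alonso's issue by representation.
The 1/12 is divided into 3 equal shares of 1/36 among Beatriz, Ursula, Ines.
Beatriz is living and takes 1/36.
Ursula is living and takes 1/36.
Ines is living and takes 1/36.
Teodoro is living and takes 1/4.
Elena predeceased; the 1/4 allotted to Elena's branch passes to Elena's issue by representation.
Catalina's line is the sole branch at this level, so the full 1/4 passes to Catalina's issue by representation.
The 1/4 is divided into 4 equal shares of 1/16 among Fernando, Graciela, Ximena, Yago.
Fernando is living and takes 1/16.
Graciela is living and takes 1/16.
Ximena is living and takes 1/16.
Yago is living and takes 1/16.
Lucia predeceased; the 1/4 allotted to Lucia's branch passes to Lucia's issue by representation.
Hugo is the sole taker at this level and receives the full 1/4.

Beatriz 1/36; Fernando 1/16; Graciela 1/16; Hugo 1/4; Ines 1/36; Soledad 1/12; Teodoro 1/4; Ursula 1/36; Valentina 1/12; Ximena 1/16; Yago 1/16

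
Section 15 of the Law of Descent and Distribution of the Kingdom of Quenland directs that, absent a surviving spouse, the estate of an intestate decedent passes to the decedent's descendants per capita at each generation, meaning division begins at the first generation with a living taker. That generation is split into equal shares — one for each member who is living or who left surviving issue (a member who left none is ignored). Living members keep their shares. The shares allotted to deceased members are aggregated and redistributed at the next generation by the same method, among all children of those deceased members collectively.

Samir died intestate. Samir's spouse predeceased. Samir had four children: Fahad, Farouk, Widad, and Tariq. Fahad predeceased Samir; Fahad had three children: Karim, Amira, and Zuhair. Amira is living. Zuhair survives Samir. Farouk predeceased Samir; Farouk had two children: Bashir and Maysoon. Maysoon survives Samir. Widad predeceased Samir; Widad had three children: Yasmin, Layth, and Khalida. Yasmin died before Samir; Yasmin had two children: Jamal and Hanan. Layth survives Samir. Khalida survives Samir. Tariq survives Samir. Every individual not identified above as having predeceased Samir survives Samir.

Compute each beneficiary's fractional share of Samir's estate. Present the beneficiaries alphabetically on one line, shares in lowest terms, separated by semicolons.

Amira 3/32; Bashir 3/32; Hanan 3/64; Jamal 3/64; Karim 3/32; Khalida 3/32; Layth 3/32; Maysoon 3/32; Tariq 1/4; Zuhair 3/32

There is no surviving spouse, so the entire estate passes to Samir's descendants per capita at each generation.
At generation 1 (Fahad, Farouk, Widad, Tariq) there are 4 shares of (1)/4 = 1/4 each.
Living: Tariq — each takes 1/4.
Deceased: Fahad, Farouk, and Widad. Their combined 3/4 is pooled and carried to generation 2.
At generation 2 (Karim, Amira, Zuhair, Bashir, Maysoon, Yasmin, Layth, Khalida) there are 8 shares of (3/4)/8 = 3/32 each.
Living: Karim, Amira, Zuhair, Bashir, Maysoon, Layth, and Khalida — each takes 3/32.
Deceased: Yasmin. That 3/32 share is carried to generation 3.
At generation 3 (Jamal, Hanan) there are 2 shares of (3/32)/2 = 3/64 each.
Living: Jamal and Hanan — each takes 3/64.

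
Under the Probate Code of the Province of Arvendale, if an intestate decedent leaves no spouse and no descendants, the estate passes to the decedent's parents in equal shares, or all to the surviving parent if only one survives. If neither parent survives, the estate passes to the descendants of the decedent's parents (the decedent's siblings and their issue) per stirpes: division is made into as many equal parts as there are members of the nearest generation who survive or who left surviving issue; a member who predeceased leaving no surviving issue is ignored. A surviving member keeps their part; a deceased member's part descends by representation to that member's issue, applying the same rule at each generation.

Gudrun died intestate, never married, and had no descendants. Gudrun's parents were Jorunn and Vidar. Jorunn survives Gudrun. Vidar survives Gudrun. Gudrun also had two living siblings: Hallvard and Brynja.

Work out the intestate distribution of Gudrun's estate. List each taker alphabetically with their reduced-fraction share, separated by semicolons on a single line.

Jorunn 1/2; Vidar 1/2

Both parents survive, so Jorunn and Vidar each take 1/2. The siblings take nothing because a surviving parent has priority.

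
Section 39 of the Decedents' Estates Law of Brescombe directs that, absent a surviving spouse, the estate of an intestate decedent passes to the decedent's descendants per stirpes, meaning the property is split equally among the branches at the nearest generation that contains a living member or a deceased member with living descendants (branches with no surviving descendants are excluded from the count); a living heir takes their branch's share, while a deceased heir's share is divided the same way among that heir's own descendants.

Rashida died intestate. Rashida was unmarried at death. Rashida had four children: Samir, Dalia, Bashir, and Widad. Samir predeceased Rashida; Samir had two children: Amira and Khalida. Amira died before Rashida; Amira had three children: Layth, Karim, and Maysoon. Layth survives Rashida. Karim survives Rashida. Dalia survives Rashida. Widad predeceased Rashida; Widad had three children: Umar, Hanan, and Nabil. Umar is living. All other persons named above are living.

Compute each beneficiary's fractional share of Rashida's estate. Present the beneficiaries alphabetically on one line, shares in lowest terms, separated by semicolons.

Bashir 1/4; Dalia 1/4; Hanan 1/12; Karim 1/24; Khalida 1/8; Layth 1/24; Maysoon 1/24; Nabil 1/12; Umar 1/12

There is no surviving spouse, so the entire estate passes to Rashida's descendants per stirpes.
The estate is divided into 4 equal shares of 1/4 among Samir, Dalia, Bashir, Widad.
Samir predeceased; the 1/4 allotted to Samir's branch passes to Samir's issue by representation.
The 1/4 is divided into 2 equal shares of 1/8 among Amira, Khalida.
Amira predeceased; the 1/8 allotted to Amira's branch passes to Amira's issue by representation.
The 1/8 is divided into 3 equal shares of 1/24 among Layth, Karim, Maysoon.
Layth is living and takes 1/24.
Karim is living and takes 1/24.
Maysoon is living and takes 1/24.
Khalida is living and takes 1/8.
Dalia is living and takes 1/4.
Bashir is living and takes 1/4.
Widad predeceased; the 1/4 allotted to Widad's branch passes to Widad's issue by representation.
The 1/4 is divided into 3 equal shares of 1/12 among Umar, Hanan, Nabil.
Umar is living and takes 1/12.
Hanan is living and takes 1/12.
Nabil is living and takes 1/12.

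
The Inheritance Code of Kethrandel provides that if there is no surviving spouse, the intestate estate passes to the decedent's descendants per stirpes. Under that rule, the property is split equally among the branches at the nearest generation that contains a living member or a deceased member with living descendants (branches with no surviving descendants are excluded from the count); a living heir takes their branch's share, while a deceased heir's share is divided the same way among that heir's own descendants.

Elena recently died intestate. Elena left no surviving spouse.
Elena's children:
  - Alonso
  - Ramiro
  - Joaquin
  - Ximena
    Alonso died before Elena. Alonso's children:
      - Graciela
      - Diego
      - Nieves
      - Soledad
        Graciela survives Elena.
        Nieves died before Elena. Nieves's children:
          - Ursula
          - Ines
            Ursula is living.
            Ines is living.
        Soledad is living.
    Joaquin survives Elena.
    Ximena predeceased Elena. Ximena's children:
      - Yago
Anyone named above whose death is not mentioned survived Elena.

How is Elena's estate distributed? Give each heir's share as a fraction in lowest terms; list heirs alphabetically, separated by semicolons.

Diego 1/16; Graciela 1/16; Ines 1/32; Joaquin 1/4; Ramiro 1/4; Soledad 1/16; Ursula 1/32; Yago 1/4

There is no surviving spouse, so the entire estate passes to Elena's descendants per stirpes.
The estate is divided into 4 equal shares of 1/4 among Alonso, Ramiro, Joaquin, Ximena.
Alonso predeceased; the 1/4 allotted to Alonso's branch passes to Alonso's issue by representation.
The 1/4 is divided into 4 equal shares of 1/16 among Graciela, Diego, Nieves, Soledad.
Graciela is living and takes 1/16.
Diego is living and takes 1/16.
Nieves predeceased; the 1/16 allotted to Nieves's branch passes to Nieves's issue by representation.
The 1/16 is divided into 2 equal shares of 1/32 among Ursula, Ines.
Ursula is living and takes 1/32.
Ines is living and takes 1/32.
Soledad is living and takes 1/16.
Ramiro is living and takes 1/4.
Joaquin is living and takes 1/4.
Ximena predeceased; the 1/4 allotted to Ximena's branch passes to Ximena's issue by representation.
Yago is the sole taker at this level and receives the full 1/4.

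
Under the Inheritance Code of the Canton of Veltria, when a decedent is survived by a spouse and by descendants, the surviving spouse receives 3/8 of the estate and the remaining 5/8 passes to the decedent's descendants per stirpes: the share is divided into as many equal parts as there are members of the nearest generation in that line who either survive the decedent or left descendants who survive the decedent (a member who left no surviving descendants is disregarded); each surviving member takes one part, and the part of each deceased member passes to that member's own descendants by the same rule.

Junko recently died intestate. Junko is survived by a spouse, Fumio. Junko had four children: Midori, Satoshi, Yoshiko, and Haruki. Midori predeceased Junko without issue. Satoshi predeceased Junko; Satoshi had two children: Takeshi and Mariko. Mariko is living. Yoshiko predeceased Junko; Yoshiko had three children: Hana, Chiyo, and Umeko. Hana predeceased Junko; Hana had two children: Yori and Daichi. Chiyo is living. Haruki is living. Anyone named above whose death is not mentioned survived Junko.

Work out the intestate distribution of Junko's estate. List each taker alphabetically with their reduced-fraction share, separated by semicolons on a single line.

Fumio, as surviving spouse, takes 3/8.
The remaining 5/8 passes to Junko's descendants per stirpes.
Midori left no surviving issue, so that branch lapses and is disregarded.
The 5/8 is divided into 3 equal shares of 5/24 among Satoshi, Yoshiko, Haruki.
Satoshi predeceased; the 5/24 allotted to Satoshi's branch passes to Satoshi's issue by representation.
The 5/24 is divided into 2 equal shares of 5/48 among Takeshi, Mariko.
Takeshi is living and takes 5/48.
Mariko is living and takes 5/48.
Yoshiko predeceased; the 5/24 allotted to Yoshiko's branch passes to Yoshiko's issue by representation.
The 5/24 is divided into 3 equal shares of 5/72 among Hana, Chiyo, Umeko.
Hana predeceased; the 5/72 allotted to Hana's branch passes to Hana's issue by representation.
The 5/72 is divided into 2 equal shares of 5/144 among Yori, Daichi.
Yori is living and takes 5/144.
Daichi is living and takes 5/144.
Chiyo is living and takes 5/72.
Umeko is living and takes 5/72.
Haruki is living and takes 5/24.

Chiyo 5/72; Daichi 5/144; Fumio 3/8; Haruki 5/24; Mariko 5/48; Takeshi 5/48; Umeko 5/72; Yori 5/144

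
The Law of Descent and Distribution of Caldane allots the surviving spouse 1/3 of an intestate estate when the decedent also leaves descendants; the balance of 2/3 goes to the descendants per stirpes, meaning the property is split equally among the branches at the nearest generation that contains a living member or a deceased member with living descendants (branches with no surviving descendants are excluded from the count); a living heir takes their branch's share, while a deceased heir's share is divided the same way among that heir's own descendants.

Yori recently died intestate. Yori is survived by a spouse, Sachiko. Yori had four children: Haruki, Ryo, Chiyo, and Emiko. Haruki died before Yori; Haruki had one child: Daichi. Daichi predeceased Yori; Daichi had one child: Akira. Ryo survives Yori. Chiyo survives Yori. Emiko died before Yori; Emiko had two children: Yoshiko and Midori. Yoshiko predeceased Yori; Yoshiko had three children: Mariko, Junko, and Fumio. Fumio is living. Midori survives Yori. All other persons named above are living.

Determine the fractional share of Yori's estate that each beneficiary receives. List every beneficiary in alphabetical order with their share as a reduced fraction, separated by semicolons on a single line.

Sachiko, as surviving spouse, takes 1/3.
The remaining 2/3 passes to Yori's descendants per stirpes.
The 2/3 is divided into 4 equal shares of 1/6 among Haruki, Ryo, Chiyo, Emiko.
Haruki predeceased; the 1/6 allotted to Haruki's branch passes to Haruki's issue by representation.
Daichi's line is the sole branch at this level, so the full 1/6 passes to Daichi's issue by representation.
Akira is the sole taker at this level and receives the full 1/6.
Ryo is living and takes 1/6.
Chiyo is living and takes 1/6.
Emiko predeceased; the 1/6 allotted to Emiko's branch passes to Emiko's issue by representation.
The 1/6 is divided into 2 equal shares of 1/12 among Yoshiko, Midori.
Yoshiko predeceased; the 1/12 allotted to Yoshiko's branch passes to Yoshiko's issue by representation.
The 1/12 is divided into 3 equal shares of 1/36 among Mariko, Junko, Fumio.
Mariko is living and takes 1/36.
Junko is living and takes 1/36.
Fumio is living and takes 1/36.
Midori is living and takes 1/12.

Akira 1/6; Chiyo 1/6; Fumio 1/36; Junko 1/36; Mariko 1/36; Midori 1/12; Ryo 1/6; Sachiko 1/3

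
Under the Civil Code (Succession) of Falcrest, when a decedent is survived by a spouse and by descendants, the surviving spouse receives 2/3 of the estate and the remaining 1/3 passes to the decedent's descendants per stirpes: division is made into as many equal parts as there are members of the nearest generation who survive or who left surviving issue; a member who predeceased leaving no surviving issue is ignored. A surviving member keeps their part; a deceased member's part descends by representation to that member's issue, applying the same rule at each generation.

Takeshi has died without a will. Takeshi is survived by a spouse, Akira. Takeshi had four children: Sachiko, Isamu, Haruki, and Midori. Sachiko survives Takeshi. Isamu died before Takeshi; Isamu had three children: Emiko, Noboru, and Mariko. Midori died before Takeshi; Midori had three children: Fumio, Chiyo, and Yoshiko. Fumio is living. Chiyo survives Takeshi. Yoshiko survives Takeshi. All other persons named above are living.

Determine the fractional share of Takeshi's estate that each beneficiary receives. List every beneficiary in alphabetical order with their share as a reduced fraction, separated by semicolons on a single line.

Akira 2/3; Chiyo 1/36; Emiko 1/36; Fumio 1/36; Haruki 1/12; Mariko 1/36; Noboru 1/36; Sachiko 1/12; Yoshiko 1/36

Akira, as surviving spouse, takes 2/3.
The remaining 1/3 passes to Takeshi's descendants per stirpes.
The 1/3 is divided into 4 equal shares of 1/12 among Sachiko, Isamu, Haruki, Midori.
Sachiko is living and takes 1/12.
Isamu predeceased; the 1/12 allotted to Isamu's branch passes to Isamu's issue by representation.
The 1/12 is divided into 3 equal shares of 1/36 among Emiko, Noboru, Mariko.
Emiko is living and takes 1/36.
Noboru is living and takes 1/36.
Mariko is living and takes 1/36.
Haruki is living and takes 1/12.
Midori predeceased; the 1/12 allotted to Midori's branch passes to Midori's issue by representation.
The 1/12 is divided into 3 equal shares of 1/36 among Fumio, Chiyo, Yoshiko.
Fumio is living and takes 1/36.
Chiyo is living and takes 1/36.
Yoshiko is living and takes 1/36.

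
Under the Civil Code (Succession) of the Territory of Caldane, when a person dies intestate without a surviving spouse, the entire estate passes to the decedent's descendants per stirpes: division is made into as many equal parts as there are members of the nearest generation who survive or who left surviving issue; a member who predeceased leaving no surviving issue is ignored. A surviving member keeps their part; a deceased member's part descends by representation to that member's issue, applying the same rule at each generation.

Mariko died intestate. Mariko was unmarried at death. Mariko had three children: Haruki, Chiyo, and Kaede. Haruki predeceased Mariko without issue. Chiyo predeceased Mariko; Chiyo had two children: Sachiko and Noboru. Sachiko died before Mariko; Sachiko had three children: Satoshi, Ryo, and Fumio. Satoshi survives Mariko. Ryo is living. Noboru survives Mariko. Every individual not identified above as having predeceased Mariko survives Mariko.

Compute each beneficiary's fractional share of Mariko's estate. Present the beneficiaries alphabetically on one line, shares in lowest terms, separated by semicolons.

Fumio 1/12; Kaede 1/2; Noboru 1/4; Ryo 1/12; Satoshi 1/12

There is no surviving spouse, so the entire estate passes to Mariko's descendants per stirpes.
Haruki left no surviving issue, so that branch lapses and is disregarded.
The estate is divided into 2 equal shares of 1/2 among Chiyo, Kaede.
Chiyo predeceased; the 1/2 allotted to Chiyo's branch passes to Chiyo's issue by representation.
The 1/2 is divided into 2 equal shares of 1/4 among Sachiko, Noboru.
Sachiko predeceased; the 1/4 allotted to Sachiko's branch passes to Sachiko's issue by representation.
The 1/4 is divided into 3 equal shares of 1/12 among Satoshi, Ryo, Fumio.
Satoshi is living and takes 1/12.
Ryo is living and takes 1/12.
Fumio is living and takes 1/12.
Noboru is living and takes 1/4.
Kaede is living and takes 1/2.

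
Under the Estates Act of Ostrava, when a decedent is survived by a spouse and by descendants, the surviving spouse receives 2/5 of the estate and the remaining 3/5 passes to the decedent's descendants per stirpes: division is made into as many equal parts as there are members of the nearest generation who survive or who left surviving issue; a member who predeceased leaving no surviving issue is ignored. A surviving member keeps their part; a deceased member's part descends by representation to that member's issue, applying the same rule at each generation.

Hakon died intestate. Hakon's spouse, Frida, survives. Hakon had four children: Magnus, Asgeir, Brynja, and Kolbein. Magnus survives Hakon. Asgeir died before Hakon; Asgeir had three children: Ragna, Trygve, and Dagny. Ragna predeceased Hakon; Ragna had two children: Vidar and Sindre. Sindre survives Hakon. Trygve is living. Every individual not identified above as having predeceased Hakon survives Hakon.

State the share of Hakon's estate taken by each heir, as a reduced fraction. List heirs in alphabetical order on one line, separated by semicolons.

Frida, as surviving spouse, takes 2/5.
The remaining 3/5 passes to Hakon's descendants per stirpes.
The 3/5 is divided into 4 equal shares of 3/20 among Magnus, Asgeir, Brynja, Kolbein.
Magnus is living and takes 3/20.
Asgeir predeceased; the 3/20 allotted to Asgeir's branch passes to Asgeir's issue by representation.
The 3/20 is divided into 3 equal shares of 1/20 among Ragna, Trygve, Dagny.
Ragna predeceased; the 1/20 allotted to Ragna's branch passes to Ragna's issue by representation.
The 1/20 is divided into 2 equal shares of 1/40 among Vidar, Sindre.
Vidar is living and takes 1/40.
Sindre is living and takes 1/40.
Trygve is living and takes 1/20.
Dagny is living and takes 1/20.
Brynja is living and takes 3/20.
Kolbein is living and takes 3/20.

Brynja 3/20; Dagny 1/20; Frida 2/5; Kolbein 3/20; Magnus 3/20; Sindre 1/40; Trygve 1/20; Vidar 1/40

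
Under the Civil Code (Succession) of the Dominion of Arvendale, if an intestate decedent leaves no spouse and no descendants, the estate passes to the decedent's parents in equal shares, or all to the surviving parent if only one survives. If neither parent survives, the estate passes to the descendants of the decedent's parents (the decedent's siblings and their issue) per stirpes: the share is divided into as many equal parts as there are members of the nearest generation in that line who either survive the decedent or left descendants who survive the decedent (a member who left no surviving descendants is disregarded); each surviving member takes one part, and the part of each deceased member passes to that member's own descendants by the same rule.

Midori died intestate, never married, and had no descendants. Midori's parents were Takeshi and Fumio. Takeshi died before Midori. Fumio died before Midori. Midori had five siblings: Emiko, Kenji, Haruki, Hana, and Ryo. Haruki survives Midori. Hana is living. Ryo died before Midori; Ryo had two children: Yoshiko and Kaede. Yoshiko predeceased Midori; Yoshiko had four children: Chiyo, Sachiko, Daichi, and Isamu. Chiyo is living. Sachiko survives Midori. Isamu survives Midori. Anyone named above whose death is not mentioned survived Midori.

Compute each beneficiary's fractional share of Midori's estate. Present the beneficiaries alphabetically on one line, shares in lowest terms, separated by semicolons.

Chiyo 1/40; Daichi 1/40; Emiko 1/5; Hana 1/5; Haruki 1/5; Isamu 1/40; Kaede 1/10; Kenji 1/5; Sachiko 1/40

Neither parent survives and there are no descendants, so the estate passes to Midori's siblings and their issue per stirpes.
The estate is divided into 5 equal shares of 1/5 among Emiko, Kenji, Haruki, Hana, Ryo.
Emiko is living and takes 1/5.
Kenji is living and takes 1/5.
Haruki is living and takes 1/5.
Hana is living and takes 1/5.
Ryo predeceased; the 1/5 allotted to Ryo's branch passes to Ryo's issue by representation.
The 1/5 is divided into 2 equal shares of 1/10 among Yoshiko, Kaede.
Yoshiko predeceased; the 1/10 allotted to Yoshiko's branch passes to Yoshiko's issue by representation.
The 1/10 is divided into 4 equal shares of 1/40 among Chiyo, Sachiko, Daichi, Isamu.
Chiyo is living and takes 1/40.
Sachiko is living and takes 1/40.
Daichi is living and takes 1/40.
Isamu is living and takes 1/40.
Kaede is living and takes 1/10.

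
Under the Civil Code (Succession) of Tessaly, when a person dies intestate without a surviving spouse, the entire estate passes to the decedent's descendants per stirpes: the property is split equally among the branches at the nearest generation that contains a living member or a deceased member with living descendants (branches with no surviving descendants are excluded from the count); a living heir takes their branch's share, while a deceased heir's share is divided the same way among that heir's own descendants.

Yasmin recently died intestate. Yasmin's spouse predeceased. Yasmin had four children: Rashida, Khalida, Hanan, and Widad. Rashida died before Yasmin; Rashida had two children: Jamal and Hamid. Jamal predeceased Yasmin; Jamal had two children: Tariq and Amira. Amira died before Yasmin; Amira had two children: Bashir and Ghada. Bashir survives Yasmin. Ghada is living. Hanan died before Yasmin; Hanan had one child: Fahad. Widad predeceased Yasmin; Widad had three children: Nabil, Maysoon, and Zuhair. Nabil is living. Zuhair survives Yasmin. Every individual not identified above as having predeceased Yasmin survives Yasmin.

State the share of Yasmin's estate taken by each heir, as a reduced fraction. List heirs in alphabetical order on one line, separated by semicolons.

Bashir 1/32; Fahad 1/4; Ghada 1/32; Hamid 1/8; Khalida 1/4; Maysoon 1/12; Nabil 1/12; Tariq 1/16; Zuhair 1/12

There is no surviving spouse, so the entire estate passes to Yasmin's descendants per stirpes.
The estate is divided into 4 equal shares of 1/4 among Rashida, Khalida, Hanan, Widad.
Rashida predeceased; the 1/4 allotted to Rashida's branch passes to Rashida's issue by representation.
The 1/4 is divided into 2 equal shares of 1/8 among Jamal, Hamid.
Jamal predeceased; the 1/8 allotted to Jamal's branch passes to Jamal's issue by representation.
The 1/8 is divided into 2 equal shares of 1/16 among Tariq, Amira.
Tariq is living and takes 1/16.
Amira predeceased; the 1/16 allotted to Amira's branch passes to Amira's issue by representation.
The 1/16 is divided into 2 equal shares of 1/32 among Bashir, Ghada.
Bashir is living and takes 1/32.
Ghada is living and takes 1/32.
Hamid is living and takes 1/8.
Khalida is living and takes 1/4.
Hanan predeceased; the 1/4 allotted to Hanan's branch passes to Hanan's issue by representation.
Fahad is the sole taker at this level and receives the full 1/4.
Widad predeceased; the 1/4 allotted to Widad's branch passes to Widad's issue by representation.
The 1/4 is divided into 3 equal shares of 1/12 among Nabil, Maysoon, Zuhair.
Nabil is living and takes 1/12.
Maysoon is living and takes 1/12.
Zuhair is living and takes 1/12.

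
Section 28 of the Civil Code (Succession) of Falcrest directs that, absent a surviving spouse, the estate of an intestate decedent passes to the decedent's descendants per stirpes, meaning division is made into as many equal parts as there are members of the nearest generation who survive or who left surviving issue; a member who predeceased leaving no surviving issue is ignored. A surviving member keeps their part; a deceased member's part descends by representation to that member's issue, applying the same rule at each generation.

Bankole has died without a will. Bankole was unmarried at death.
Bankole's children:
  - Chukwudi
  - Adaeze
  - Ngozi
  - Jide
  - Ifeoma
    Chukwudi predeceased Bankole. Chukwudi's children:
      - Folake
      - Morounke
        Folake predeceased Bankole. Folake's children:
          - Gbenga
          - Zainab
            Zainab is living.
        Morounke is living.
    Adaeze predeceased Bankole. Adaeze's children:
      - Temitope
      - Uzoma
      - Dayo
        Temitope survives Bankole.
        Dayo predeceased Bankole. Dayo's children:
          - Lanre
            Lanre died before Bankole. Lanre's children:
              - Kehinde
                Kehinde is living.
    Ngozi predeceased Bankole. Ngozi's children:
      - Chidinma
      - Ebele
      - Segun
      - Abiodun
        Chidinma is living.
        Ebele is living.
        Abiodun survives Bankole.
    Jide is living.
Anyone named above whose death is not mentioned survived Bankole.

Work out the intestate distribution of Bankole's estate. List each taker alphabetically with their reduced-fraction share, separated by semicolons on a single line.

There is no surviving spouse, so the entire estate passes to Bankole's descendants per stirpes.
The estate is divided into 5 equal shares of 1/5 among Chukwudi, Adaeze, Ngozi, Jide, Ifeoma.
Chukwudi predeceased; the 1/5 allotted to Chukwudi's branch passes to Chukwudi's issue by representation.
The 1/5 is divided into 2 equal shares of 1/10 among Folake, Morounke.
Folake predeceased; the 1/10 allotted to Folake's branch passes to Folake's issue by representation.
The 1/10 is divided into 2 equal shares of 1/20 among Gbenga, Zainab.
Gbenga is living and takes 1/20.
Zainab is living and takes 1/20.
Morounke is living and takes 1/10.
Adaeze predeceased; the 1/5 allotted to Adaeze's branch passes to Adaeze's issue by representation.
The 1/5 is divided into 3 equal shares of 1/15 among Temitope, Uzoma, Dayo.
Temitope is living and takes 1/15.
Uzoma is living and takes 1/15.
Dayo predeceased; the 1/15 allotted to Dayo's branch passes to Dayo's issue by representation.
Lanre's line is the sole branch at this level, so the full 1/15 passes to Lanre's issue by representation.
Kehinde is the sole taker at this level and receives the full 1/15.
Ngozi predeceased; the 1/5 allotted to Ngozi's branch passes to Ngozi's issue by representation.
The 1/5 is divided into 4 equal shares of 1/20 among Chidinma, Ebele, Segun, Abiodun.
Chidinma is living and takes 1/20.
Ebele is living and takes 1/20.
Segun is living and takes 1/20.
Abiodun is living and takes 1/20.
Jide is living and takes 1/5.
Ifeoma is living and takes 1/5.

Abiodun 1/20; Chidinma 1/20; Ebele 1/20; Gbenga 1/20; Ifeoma 1/5; Jide 1/5; Kehinde 1/15; Morounke 1/10; Segun 1/20; Temitope 1/15; Uzoma 1/15; Zainab 1/20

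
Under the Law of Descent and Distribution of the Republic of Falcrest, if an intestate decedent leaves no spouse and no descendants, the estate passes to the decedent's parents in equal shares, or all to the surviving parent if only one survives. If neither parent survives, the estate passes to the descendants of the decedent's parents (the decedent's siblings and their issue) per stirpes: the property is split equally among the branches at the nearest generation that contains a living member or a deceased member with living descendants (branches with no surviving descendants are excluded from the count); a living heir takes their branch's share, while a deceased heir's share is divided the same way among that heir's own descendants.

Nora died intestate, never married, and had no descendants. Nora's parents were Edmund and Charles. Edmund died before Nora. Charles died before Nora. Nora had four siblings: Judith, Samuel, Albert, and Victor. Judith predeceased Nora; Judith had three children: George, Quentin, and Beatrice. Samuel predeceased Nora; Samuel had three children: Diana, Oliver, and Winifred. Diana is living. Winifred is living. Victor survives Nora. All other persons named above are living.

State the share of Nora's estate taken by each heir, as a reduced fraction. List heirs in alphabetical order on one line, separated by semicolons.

Albert 1/4; Beatrice 1/12; Diana 1/12; George 1/12; Oliver 1/12; Quentin 1/12; Victor 1/4; Winifred 1/12

Neither parent survives and there are no descendants, so the estate passes to Nora's siblings and their issue per stirpes.
The estate is divided into 4 equal shares of 1/4 among Judith, Samuel, Albert, Victor.
Judith predeceased; the 1/4 allotted to Judith's branch passes to Judith's issue by representation.
The 1/4 is divided into 3 equal shares of 1/12 among George, Quentin, Beatrice.
George is living and takes 1/12.
Quentin is living and takes 1/12.
Beatrice is living and takes 1/12.
Samuel predeceased; the 1/4 allotted to Samuel's branch passes to Samuel's issue by representation.
The 1/4 is divided into 3 equal shares of 1/12 among Diana, Oliver, Winifred.
Diana is living and takes 1/12.
Oliver is living and takes 1/12.
Winifred is living and takes 1/12.
Albert is living and takes 1/4.
Victor is living and takes 1/4.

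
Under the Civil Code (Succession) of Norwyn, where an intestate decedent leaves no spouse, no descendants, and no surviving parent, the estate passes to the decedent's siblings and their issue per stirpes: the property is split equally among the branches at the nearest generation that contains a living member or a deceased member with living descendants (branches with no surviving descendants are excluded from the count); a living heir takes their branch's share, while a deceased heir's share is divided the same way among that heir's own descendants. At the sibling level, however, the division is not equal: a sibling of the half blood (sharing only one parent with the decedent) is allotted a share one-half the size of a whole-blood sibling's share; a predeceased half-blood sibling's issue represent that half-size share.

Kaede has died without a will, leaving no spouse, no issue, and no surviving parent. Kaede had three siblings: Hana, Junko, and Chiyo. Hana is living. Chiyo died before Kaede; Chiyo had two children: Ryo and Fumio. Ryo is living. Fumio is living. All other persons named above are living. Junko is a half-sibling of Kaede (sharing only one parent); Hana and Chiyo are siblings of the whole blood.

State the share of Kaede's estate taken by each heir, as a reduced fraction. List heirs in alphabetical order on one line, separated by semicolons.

No spouse, descendants, or parent survives, so the estate passes to Kaede's siblings per stirpes.
Half-blood siblings count for one-half the weight of whole-blood siblings at the initial division.
Dividing 1 in proportion to weights (total weight 5/2): Hana (weight 1) → 2/5; Junko (weight 1/2) → 1/5; Chiyo (weight 1) → 2/5.
Hana is living and takes 2/5.
Junko is living and takes 1/5.
Chiyo predeceased; the 2/5 allotted to Chiyo's branch passes to Chiyo's issue by representation.
The 2/5 is divided into 2 equal shares of 1/5 among Ryo, Fumio.
Ryo is living and takes 1/5.
Fumio is living and takes 1/5.

Fumio 1/5; Hana 2/5; Junko 1/5; Ryo 1/5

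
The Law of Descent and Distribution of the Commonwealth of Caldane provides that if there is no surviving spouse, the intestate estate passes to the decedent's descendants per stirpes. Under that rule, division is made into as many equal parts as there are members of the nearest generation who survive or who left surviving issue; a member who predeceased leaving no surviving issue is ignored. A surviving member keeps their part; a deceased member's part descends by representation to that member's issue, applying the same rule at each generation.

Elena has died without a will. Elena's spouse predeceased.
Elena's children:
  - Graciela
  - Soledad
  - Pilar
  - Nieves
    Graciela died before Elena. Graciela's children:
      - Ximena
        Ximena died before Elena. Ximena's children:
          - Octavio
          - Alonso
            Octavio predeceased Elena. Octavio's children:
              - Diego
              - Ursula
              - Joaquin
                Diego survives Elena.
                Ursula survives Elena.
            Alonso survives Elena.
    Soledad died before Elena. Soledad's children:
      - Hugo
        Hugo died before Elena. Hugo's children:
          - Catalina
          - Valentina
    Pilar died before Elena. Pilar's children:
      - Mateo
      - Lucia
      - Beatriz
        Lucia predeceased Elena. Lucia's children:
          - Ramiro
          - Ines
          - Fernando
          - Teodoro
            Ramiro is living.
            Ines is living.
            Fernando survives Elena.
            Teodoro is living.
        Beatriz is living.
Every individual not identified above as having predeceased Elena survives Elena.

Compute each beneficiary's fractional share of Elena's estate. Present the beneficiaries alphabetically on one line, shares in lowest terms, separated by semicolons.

There is no surviving spouse, so the entire estate passes to Elena's descendants per stirpes.
The estate is divided into 4 equal shares of 1/4 among Graciela, Soledad, Pilar, Nieves.
Graciela predeceased; the 1/4 allotted to Graciela's branch passes to Graciela's issue by representation.
Ximena's line is the sole branch at this level, so the full 1/4 passes to Ximena's issue by representation.
The 1/4 is divided into 2 equal shares of 1/8 among Octavio, Alonso.
Octavio predeceased; the 1/8 allotted to Octavio's branch passes to Octavio's issue by representation.
The 1/8 is divided into 3 equal shares of 1/24 among Diego, Ursula, Joaquin.
Diego is living and takes 1/24.
Ursula is living and takes 1/24.
Joaquin is living and takes 1/24.
Alonso is living and takes 1/8.
Soledad predeceased; the 1/4 allotted to Soledad's branch passes to Soledad's issue by representation.
Hugo's line is the sole branch at this level, so the full 1/4 passes to Hugo's issue by representation.
The 1/4 is divided into 2 equal shares of 1/8 among Catalina, Valentina.
Catalina is living and takes 1/8.
Valentina is living and takes 1/8.
Pilar predeceased; the 1/4 allotted to Pilar's branch passes to Pilar's issue by representation.
The 1/4 is divided into 3 equal shares of 1/12 among Mateo, Lucia, Beatriz.
Mateo is living and takes 1/12.
Lucia predeceased; the 1/12 allotted to Lucia's branch passes to Lucia's issue by representation.
The 1/12 is divided into 4 equal shares of 1/48 among Ramiro, Ines, Fernando, Teodoro.
Ramiro is living and takes 1/48.
Ines is living and takes 1/48.
Fernando is living and takes 1/48.
Teodoro is living and takes 1/48.
Beatriz is living and takes 1/12.
Nieves is living and takes 1/4.

Alonso 1/8; Beatriz 1/12; Catalina 1/8; Diego 1/24; Fernando 1/48; Ines 1/48; Joaquin 1/24; Mateo 1/12; Nieves 1/4; Ramiro 1/48; Teodoro 1/48; Ursula 1/24; Valentina 1/8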